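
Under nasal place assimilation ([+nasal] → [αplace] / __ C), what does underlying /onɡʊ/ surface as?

The only nasal preceding a consonant is /n/ before /ɡ/. /ɡ/ is [+dorsal], so /n/ → /ŋ/, giving [oŋɡʊ].

[oŋɡʊ]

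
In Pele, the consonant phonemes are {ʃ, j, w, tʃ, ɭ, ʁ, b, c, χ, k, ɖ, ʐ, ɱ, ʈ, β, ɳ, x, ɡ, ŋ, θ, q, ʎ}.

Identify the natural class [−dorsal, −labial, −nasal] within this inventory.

ʃ, tʃ, ɭ, ɖ, ʐ, ʈ, θ

Eliminate segments failing any feature: /j, w, ʁ, c, χ, k, x, ɡ, ŋ, q, ʎ/ are [+dorsal]; /b, ɱ, β/ are [+labial]; /ɳ/ is [+nasal]. The remaining /ʃ, tʃ, ɭ, ɖ, ʐ, ʈ, θ/ satisfy [−dorsal], [−labial], [−nasal].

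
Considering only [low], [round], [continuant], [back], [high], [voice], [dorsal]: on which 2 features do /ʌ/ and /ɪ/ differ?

/ʌ/ (mid back unrounded lax vowel) and /ɪ/ (high front unrounded lax vowel) agree on [−low], [−round], [+continuant], [+voice], [+dorsal]. They differ on [high] (/ʌ/ [−], /ɪ/ [+]), [back] (/ʌ/ [+], /ɪ/ [−]).

[high], [back]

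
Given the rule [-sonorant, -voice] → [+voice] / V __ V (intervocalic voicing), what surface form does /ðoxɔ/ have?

The only segment in the rule's environment that also matches [-sonorant, -voice] is /x/. Applying [+voice] turns the voiceless velar fricative into /ɣ/ (voiced velar fricative), giving [ðoɣɔ].

[ðoɣɔ]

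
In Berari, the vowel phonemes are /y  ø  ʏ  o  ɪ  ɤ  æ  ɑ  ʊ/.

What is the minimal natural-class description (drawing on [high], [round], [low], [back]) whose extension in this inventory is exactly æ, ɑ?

[+low]

/æ, ɑ/ are exactly the [+low] segments in the inventory, so a single feature suffices.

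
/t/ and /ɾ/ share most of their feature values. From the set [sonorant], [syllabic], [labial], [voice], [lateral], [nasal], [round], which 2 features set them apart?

The two segments share [−syllabic], [−labial], [−lateral], [−nasal], [−round]. The only features from the list on which they differ: /t/ is [−sonorant] while /ɾ/ is [+sonorant]; /t/ is [−voice] while /ɾ/ is [+voice].

[sonorant], [voice]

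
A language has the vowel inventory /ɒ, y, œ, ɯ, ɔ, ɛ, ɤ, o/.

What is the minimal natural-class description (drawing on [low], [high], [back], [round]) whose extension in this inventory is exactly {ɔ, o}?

Every target segment is [-low], [+back], [+round]; each remaining inventory member fails at least one of these. Each conjunct is needed — [+back, +round] alone would also admit /ɒ/; [-low, +round] alone would also admit /y, œ/; [-low, +back] alone would also admit /ɯ, ɤ/ — and no other combination of two listed features has exactly this extension, so three is the minimum.

[-low, +back, +round]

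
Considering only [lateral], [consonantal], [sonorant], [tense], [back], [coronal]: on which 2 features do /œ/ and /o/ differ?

[back], [tense]

The two segments share [−lateral], [−consonantal], [+sonorant], [−coronal]. The only features from the list on which they differ: /œ/ is [−back] while /o/ is [+back]; /œ/ is [−tense] while /o/ is [+tense].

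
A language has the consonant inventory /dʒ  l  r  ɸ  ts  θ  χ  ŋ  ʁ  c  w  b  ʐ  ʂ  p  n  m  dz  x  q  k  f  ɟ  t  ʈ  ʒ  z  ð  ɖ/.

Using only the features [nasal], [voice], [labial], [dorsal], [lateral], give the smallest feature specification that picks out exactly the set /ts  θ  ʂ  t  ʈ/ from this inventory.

[−voice, −labial, −dorsal]

The class [−voice], [−labial], [−dorsal] has exactly /ts, θ, ʂ, t, ʈ/ as its extension in this inventory. No smaller conjunction from the listed features achieves this: [−labial, −dorsal] alone would also admit /dʒ, l, r, ʐ, …/; [−voice, −dorsal] alone would also admit /ɸ, p, f/; [−voice, −labial] alone would also admit /χ, c, x, q, …/; and checking the remaining two-feature bundles turns up none with this extension.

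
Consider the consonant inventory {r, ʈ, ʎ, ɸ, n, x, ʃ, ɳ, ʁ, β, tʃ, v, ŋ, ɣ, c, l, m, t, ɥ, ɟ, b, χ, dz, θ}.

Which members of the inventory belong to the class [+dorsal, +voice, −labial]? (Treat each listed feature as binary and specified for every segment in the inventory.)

ʎ, ʁ, ŋ, ɣ, ɟ

Among the inventory, the [+dorsal] segments are /ʎ, x, ʁ, ŋ, ɣ, c, ɥ, ɟ, χ/.
Among these, [+voice] gives /ʎ, ʁ, ŋ, ɣ, ɥ, ɟ/.
Of those, [−labial] leaves /ʎ, ʁ, ŋ, ɣ, ɟ/.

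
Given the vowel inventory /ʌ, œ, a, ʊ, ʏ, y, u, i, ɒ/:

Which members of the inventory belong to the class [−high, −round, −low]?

Checking each segment against [−high], [−round], [−low]: /ʌ/ (mid back unrounded lax vowel) satisfies every feature; every other segment in the inventory fails at least one.

ʌ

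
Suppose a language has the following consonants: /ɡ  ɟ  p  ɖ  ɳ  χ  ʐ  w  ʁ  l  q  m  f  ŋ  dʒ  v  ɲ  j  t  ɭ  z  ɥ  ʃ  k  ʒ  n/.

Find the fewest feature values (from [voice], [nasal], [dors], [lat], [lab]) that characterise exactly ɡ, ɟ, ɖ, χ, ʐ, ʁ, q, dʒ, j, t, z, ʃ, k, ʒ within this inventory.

[-nasal, -lat, -lab]

/ɡ, ɟ, ɖ, χ, ʐ, ʁ, q, dʒ, j, t, z, ʃ, k, ʒ/ are all [-nasal], [-lateral], [-labial], and no other segment in the inventory matches all three values. Dropping any one of them over-generates: [-lateral, -labial] alone would also admit /ɳ, ŋ, ɲ, n/; [-nasal, -labial] alone would also admit /l, ɭ/; [-nasal, -lateral] alone would also admit /p, w, f, v, …/. No other combination of two listed features picks out exactly this set either, so fewer than three features will not do.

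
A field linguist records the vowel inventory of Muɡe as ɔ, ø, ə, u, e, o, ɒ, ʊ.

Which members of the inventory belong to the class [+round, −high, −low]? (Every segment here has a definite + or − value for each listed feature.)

The [+round] segments are /ɔ, ø, u, o, ɒ, ʊ/.
Among these, [−high] gives /ɔ, ø, o, ɒ/.
Among these, [−low] leaves /ɔ, ø, o/.

ɔ, ø, o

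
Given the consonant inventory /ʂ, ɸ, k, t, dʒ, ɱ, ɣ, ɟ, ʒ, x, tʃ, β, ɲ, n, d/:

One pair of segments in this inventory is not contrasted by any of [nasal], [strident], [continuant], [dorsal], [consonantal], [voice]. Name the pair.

On the given features, /ɱ/ and /n/ have an identical profile: [+nasal], [-strident], [-continuant], [-dorsal], [+consonantal], [+voice]. No other two segments in the inventory coincide on all 6 features. (They do differ in [labial] and [coronal], which are not among the given features.)

ɱ, n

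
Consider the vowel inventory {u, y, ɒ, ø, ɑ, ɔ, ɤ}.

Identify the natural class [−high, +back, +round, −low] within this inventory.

ɔ

Eliminate segments failing any feature: /u, y/ are [+high]; /ɒ/ is [+low]; /ø/ is [−back]; /ɑ, ɤ/ are [−round]. The remaining /ɔ/ satisfy [−high], [+back], [+round], [−low].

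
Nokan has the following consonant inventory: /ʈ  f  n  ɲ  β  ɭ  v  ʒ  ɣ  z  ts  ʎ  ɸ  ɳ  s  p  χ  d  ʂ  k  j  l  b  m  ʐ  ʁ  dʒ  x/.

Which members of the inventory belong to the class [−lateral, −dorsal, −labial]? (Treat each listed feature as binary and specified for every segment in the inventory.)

ʈ, n, ʒ, z, ts, ɳ, s, d, ʂ, ʐ, dʒ

Checking each segment against [−lateral], [−dorsal], [−labial]: /ʈ/ (voiceless retroflex stop), /n/ (alveolar nasal), /ʒ/ (voiced postalveolar fricative), /z/ (voiced alveolar fricative), /ts/ (voiceless alveolar affricate), /ɳ/ (retroflex nasal), among others, satisfy every feature; every other segment in the inventory fails at least one.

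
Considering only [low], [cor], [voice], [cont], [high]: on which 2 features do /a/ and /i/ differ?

/a/ is the low unrounded vowel and /i/ is the high front unrounded tense vowel. Both are [-coronal], [+voice], [+continuant]. /a/ is [-high] while /i/ is [+high]; /a/ is [+low] while /i/ is [-low], so the distinguishing features are [high], [low].

[high], [low]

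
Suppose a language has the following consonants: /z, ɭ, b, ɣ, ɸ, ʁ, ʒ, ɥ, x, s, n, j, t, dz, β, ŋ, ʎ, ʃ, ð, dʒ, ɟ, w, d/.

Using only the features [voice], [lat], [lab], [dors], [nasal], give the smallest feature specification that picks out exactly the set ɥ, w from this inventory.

/ɥ, w/ are all [+labial], [+dorsal], and no other segment in the inventory matches both values. Dropping any one of them over-generates: [+dorsal] alone would also admit /ɣ, ʁ, x, j, …/; [+labial] alone would also admit /b, ɸ, β/. No other single listed feature picks out exactly this set either, so fewer than two features will not do.

[+lab, +dors]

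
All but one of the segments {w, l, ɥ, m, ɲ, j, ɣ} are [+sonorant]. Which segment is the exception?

ɣ

/ɣ/ is the voiced velar fricative, which is [−sonorant]; the rest — /l, j, w, ɲ, m, ɥ/ — are [+sonorant].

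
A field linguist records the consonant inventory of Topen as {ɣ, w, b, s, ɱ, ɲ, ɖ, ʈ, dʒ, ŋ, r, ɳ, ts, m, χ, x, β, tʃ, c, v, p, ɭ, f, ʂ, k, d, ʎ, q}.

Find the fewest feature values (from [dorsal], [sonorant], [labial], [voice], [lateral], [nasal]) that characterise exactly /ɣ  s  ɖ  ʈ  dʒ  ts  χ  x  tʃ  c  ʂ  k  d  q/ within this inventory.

/ɣ, s, ɖ, ʈ, dʒ, ts, χ, x, tʃ, c, ʂ, k, d, q/ are all [-sonorant], [-labial], and no other segment in the inventory matches both values. Dropping any one of them over-generates: [-labial] alone would also admit /ɲ, ŋ, r, ɳ, …/; [-sonorant] alone would also admit /b, β, v, p, …/. No other single listed feature picks out exactly this set either, so fewer than two features will not do.

[-sonorant, -labial]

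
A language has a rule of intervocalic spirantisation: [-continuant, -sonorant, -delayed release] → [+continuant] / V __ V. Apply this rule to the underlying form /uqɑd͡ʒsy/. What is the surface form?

[uχɑd͡ʒsy]

Only /q/ occurs between two vowels (/u/ __ /ɑ/) and matches the structural description. It is a voiceless uvular stop, so [-continuant, -sonorant, -delayed release] holds; changing it to [+continuant] with all other features held fixed yields /χ/ (voiceless uvular fricative). No other segment meets both the structural description and the environment, so the output is [uχɑd͡ʒsy].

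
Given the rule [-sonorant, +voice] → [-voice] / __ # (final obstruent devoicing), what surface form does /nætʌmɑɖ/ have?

[nætʌmɑʈ]

Only the final segment /ɖ/ is both word-final and matches the structural description. It is a voiced retroflex stop, so [-sonorant, +voice] holds; changing it to [-voice] with all other features held fixed yields /ʈ/ (voiceless retroflex stop). No other segment meets both the structural description and the environment, so the output is [nætʌmɑʈ].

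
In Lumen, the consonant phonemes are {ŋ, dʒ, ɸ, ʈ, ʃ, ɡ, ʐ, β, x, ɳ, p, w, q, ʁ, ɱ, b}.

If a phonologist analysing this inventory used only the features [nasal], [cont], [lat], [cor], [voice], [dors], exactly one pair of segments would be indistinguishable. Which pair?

w, ʁ

/w/ (labial-velar glide) and /ʁ/ (voiced uvular fricative) are both [-nasal], [+continuant], [-lateral], [-coronal], [+voice], [+dorsal], so none of the listed features separates them. (They do differ in [labial], [round] and [high], which are not among the given features.) Every other pair in the inventory differs on at least one listed feature.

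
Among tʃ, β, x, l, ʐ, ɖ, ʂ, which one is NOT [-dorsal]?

x

Every segment except /x/ is [-dorsal]. /x/ (voiceless velar fricative) is [+dorsal], so it is the exception.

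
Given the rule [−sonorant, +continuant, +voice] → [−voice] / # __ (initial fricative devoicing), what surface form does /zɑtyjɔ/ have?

/z/ satisfies [−sonorant, +continuant, +voice] and sits in # __. The [−voice] counterpart of the voiced alveolar fricative is /s/. Other segments in /zɑtyjɔ/ either fail the structural description or are not in the environment, so the surface form is [sɑtyjɔ].

[sɑtyjɔ]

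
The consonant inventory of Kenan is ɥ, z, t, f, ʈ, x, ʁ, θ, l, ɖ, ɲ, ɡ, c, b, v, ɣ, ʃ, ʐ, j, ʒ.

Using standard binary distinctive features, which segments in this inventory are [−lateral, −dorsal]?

z, t, f, ʈ, θ, ɖ, b, v, ʃ, ʐ, ʒ

Eliminate segments failing any feature: /ɥ, x, ʁ, ɲ, ɡ, c, ɣ, j/ are [+dorsal]; /l/ is [+lateral]. The remaining /z, t, f, ʈ, θ, ɖ, b, v, ʃ, ʐ, ʒ/ satisfy [−lateral], [−dorsal].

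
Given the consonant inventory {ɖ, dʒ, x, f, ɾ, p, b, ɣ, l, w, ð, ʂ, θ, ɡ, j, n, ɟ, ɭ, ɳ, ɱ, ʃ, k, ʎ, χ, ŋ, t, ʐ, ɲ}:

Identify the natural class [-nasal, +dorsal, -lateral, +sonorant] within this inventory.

Eliminate segments failing any feature: /ɖ, dʒ, f, ɾ, p, b, l, ð, ʂ, θ, ɭ, ʃ, t, ʐ/ are [-dorsal]; /x, ɣ, ɡ, ɟ, k, χ/ are [-sonorant]; /n, ɳ, ɱ, ŋ, ɲ/ are [+nasal]; /ʎ/ is [+lateral]. The remaining /w, j/ satisfy [-nasal], [+dorsal], [-lateral], [+sonorant].

w, j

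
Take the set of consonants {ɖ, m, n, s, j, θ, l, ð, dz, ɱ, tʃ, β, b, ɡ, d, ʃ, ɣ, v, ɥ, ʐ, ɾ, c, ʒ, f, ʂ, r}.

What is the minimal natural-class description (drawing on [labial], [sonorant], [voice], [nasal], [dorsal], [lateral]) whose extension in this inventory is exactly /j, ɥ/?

[+sonorant, +dorsal]

The class [+sonorant], [+dorsal] has exactly /j, ɥ/ as its extension in this inventory. No smaller conjunction from the listed features achieves this: [+dorsal] alone would also admit /ɡ, ɣ, c/; [+sonorant] alone would also admit /m, n, l, ɱ, …/; and checking the remaining single features turns up none with this extension.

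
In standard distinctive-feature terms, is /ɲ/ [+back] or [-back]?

[-back]

/ɲ/ is the palatal nasal. The feature [back] marks segments produced with the tongue body retracted; /ɲ/ lacks this property, so it is [-back].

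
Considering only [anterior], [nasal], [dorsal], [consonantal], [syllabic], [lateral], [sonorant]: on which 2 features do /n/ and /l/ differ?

The two segments share [+anterior], [−dorsal], [+consonantal], [−syllabic], [+sonorant]. The only features from the list on which they differ: /n/ is [+nasal] while /l/ is [−nasal]; /n/ is [−lateral] while /l/ is [+lateral].

[nasal], [lateral]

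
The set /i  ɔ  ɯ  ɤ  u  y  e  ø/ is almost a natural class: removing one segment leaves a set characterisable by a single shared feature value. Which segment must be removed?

ɔ

The remaining segments after removing /ɔ/ share [+tense]; /ɔ/ (mid back rounded lax vowel) is [-tense]. For every other candidate removal, the leftover set fails to share any single feature value that the removed segment lacks.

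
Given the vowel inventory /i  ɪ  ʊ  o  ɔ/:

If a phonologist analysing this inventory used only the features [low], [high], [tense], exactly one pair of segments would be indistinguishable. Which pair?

ɪ, ʊ

On the given features, /ɪ/ and /ʊ/ have an identical profile: [−low], [+high], [−tense]. No other two segments in the inventory coincide on all 3 features. (They do differ in [labial], [round] and [back], which are not among the given features.)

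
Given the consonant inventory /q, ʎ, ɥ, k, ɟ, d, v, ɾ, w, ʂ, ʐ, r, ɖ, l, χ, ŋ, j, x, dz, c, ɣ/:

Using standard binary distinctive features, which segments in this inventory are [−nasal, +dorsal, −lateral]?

Eliminate segments failing any feature: /ʎ/ is [+lateral]; /d, v, ɾ, ʂ, ʐ, r, ɖ, l, dz/ are [−dorsal]; /ŋ/ is [+nasal]. The remaining /q, ɥ, k, ɟ, w, χ, j, x, c, ɣ/ satisfy [−nasal], [+dorsal], [−lateral].

q, ɥ, k, ɟ, w, χ, j, x, c, ɣ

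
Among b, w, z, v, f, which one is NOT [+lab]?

/v, w, f, b/ are all [+labial]; /z/ (voiced alveolar fricative) is [-labial].

z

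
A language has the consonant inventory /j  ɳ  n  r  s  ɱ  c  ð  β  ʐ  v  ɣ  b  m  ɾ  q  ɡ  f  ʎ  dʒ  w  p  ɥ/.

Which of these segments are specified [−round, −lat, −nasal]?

Checking each segment against [−round], [−lateral], [−nasal]: /j/ (palatal glide), /r/ (alveolar trill), /s/ (voiceless alveolar fricative), /c/ (voiceless palatal stop), /ð/ (voiced dental fricative), /β/ (voiced bilabial fricative), among others, satisfy every feature; every other segment in the inventory fails at least one.

j, r, s, c, ð, β, ʐ, v, ɣ, b, ɾ, q, ɡ, f, dʒ, p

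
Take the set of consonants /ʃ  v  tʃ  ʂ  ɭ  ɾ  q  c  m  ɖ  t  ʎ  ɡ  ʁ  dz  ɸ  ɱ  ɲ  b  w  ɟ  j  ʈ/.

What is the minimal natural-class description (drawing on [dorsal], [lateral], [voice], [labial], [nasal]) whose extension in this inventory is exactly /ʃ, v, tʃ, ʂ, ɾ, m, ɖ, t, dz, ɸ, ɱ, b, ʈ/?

/ʃ, v, tʃ, ʂ, ɾ, m, ɖ, t, dz, ɸ, ɱ, b, ʈ/ are all [−lateral], [−dorsal], and no other segment in the inventory matches both values. Dropping any one of them over-generates: [−dorsal] alone would also admit /ɭ/; [−lateral] alone would also admit /q, c, ɡ, ʁ, …/. No other single listed feature picks out exactly this set either, so fewer than two features will not do.

[−lateral, −dorsal]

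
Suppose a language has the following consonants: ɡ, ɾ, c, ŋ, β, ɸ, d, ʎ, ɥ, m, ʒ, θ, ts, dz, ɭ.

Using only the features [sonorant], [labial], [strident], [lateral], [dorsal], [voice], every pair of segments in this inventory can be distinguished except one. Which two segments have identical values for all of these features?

ʒ, dz

Both /ʒ/ and /dz/ are [-sonorant], [-labial], [+strident], [-lateral], [-dorsal], [+voice]. Since the list omits [continuant], [anterior] and [distributed] — which do distinguish the voiced postalveolar fricative from the voiced alveolar affricate — this pair collapses; all other pairs remain distinct.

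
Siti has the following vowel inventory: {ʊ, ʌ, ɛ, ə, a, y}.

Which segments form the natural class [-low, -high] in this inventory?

ʌ, ɛ, ə

Checking each segment against [-low], [-high]: /ʌ/ (mid back unrounded lax vowel), /ɛ/ (mid front unrounded lax vowel), /ə/ (mid central vowel (schwa)) satisfy every feature; every other segment in the inventory fails at least one.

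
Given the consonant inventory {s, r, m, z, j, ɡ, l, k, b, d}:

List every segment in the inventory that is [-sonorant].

s, z, ɡ, k, b, d

The feature [sonorant] marks segments produced without turbulent airflow (nasals, liquids, glides, vowels). In this inventory /s, z, ɡ, k, b, d/ lack that property, so they are [-sonorant]; /r, m, j, l/ are [+sonorant].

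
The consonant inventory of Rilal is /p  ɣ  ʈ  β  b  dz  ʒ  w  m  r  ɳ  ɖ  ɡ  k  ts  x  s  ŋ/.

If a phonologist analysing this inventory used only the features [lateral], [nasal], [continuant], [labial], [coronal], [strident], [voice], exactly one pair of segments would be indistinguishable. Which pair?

w, β

Both /w/ and /β/ are [-lateral], [-nasal], [+continuant], [+labial], [-coronal], [-strident], [+voice]. Since the list omits [sonorant], [round] and [dorsal] — which do distinguish the labial-velar glide from the voiced bilabial fricative — this pair collapses; all other pairs remain distinct.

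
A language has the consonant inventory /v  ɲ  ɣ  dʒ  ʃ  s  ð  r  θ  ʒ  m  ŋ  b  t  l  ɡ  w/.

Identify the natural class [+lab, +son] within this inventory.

Checking each segment against [+labial], [+sonorant]: /m/ (bilabial nasal), /w/ (labial-velar glide) satisfy every feature; every other segment in the inventory fails at least one.

m, w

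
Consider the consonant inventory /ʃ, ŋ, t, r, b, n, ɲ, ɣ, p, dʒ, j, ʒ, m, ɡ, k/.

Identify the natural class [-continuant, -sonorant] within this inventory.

t, b, p, dʒ, ɡ, k

Checking each segment against [-continuant], [-sonorant]: /t/ (voiceless alveolar stop), /b/ (voiced bilabial stop), /p/ (voiceless bilabial stop), /dʒ/ (voiced postalveolar affricate), /ɡ/ (voiced velar stop), /k/ (voiceless velar stop) satisfy every feature; every other segment in the inventory fails at least one.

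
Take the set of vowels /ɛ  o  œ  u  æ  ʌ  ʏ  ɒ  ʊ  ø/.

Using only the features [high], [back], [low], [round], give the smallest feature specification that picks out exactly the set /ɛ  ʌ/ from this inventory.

The class [-low], [-round] has exactly /ɛ, ʌ/ as its extension in this inventory. No smaller conjunction from the listed features achieves this: [-round] alone would also admit /æ/; [-low] alone would also admit /o, œ, u, ʏ, …/; and checking the remaining single features turns up none with this extension.

[-low, -round]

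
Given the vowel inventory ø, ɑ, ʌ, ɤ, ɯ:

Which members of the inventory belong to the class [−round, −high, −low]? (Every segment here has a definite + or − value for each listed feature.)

ʌ, ɤ

Among the inventory, the [−round] segments are /ɑ, ʌ, ɤ, ɯ/.
Of those, [−high] gives /ɑ, ʌ, ɤ/.
Of those, [−low] leaves /ʌ, ɤ/.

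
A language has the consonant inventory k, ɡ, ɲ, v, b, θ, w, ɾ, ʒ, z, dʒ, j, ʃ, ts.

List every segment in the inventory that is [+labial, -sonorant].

v, b

Checking each segment against [+labial], [-sonorant]: /v/ (voiced labiodental fricative), /b/ (voiced bilabial stop) satisfy every feature; every other segment in the inventory fails at least one.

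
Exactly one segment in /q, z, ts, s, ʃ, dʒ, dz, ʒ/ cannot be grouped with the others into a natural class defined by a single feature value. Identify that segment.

[strident] (equivalently [coronal], [dorsal]) groups all but one: /ʃ, s, z, ts, ʒ, dʒ, dz/ share [+strident] while /q/ (voiceless uvular stop) alone is [−strident]. Removing any other segment would not leave a single-feature class that excludes it.

q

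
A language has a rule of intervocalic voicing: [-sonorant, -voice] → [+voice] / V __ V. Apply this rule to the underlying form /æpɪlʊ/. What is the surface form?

[æbɪlʊ]

The only segment in the rule's environment that also matches [-sonorant, -voice] is /p/. Applying [+voice] turns the voiceless bilabial stop into /b/ (voiced bilabial stop), giving [æbɪlʊ].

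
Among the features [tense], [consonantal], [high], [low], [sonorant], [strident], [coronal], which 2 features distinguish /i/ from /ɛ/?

[high], [tense]

The two segments share [-consonantal], [-low], [+sonorant], [-strident], [-coronal]. The only features from the list on which they differ: /i/ is [+high] while /ɛ/ is [-high]; /i/ is [+tense] while /ɛ/ is [-tense].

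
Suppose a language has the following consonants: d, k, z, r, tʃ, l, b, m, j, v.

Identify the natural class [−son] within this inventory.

The [−sonorant] segments here are /d, k, z, tʃ, b, v/; the remaining /r, l, m, j/ are [+sonorant].

d, k, z, tʃ, b, v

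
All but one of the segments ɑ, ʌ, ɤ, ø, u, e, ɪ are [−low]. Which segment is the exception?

/u, ʌ, ɪ, e, ø, ɤ/ are all [−low]; /ɑ/ (low back unrounded vowel) is [+low].

ɑ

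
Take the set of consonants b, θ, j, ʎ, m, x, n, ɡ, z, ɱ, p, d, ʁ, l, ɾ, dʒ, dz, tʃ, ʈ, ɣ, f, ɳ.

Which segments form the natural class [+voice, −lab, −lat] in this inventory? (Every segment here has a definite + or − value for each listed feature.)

j, n, ɡ, z, d, ʁ, ɾ, dʒ, dz, ɣ, ɳ

The [+voice] segments are /b, j, ʎ, m, n, ɡ, z, ɱ, d, ʁ, l, ɾ, dʒ, dz, ɣ, ɳ/.
Intersecting with [−labial] gives /j, ʎ, n, ɡ, z, d, ʁ, l, ɾ, dʒ, dz, ɣ, ɳ/.
Among these, [−lateral] leaves /j, n, ɡ, z, d, ʁ, ɾ, dʒ, dz, ɣ, ɳ/.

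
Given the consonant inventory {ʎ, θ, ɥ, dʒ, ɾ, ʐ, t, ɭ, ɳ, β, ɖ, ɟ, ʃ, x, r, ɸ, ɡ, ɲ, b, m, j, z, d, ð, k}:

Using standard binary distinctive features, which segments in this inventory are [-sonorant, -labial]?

θ, dʒ, ʐ, t, ɖ, ɟ, ʃ, x, ɡ, z, d, ð, k

Checking each segment against [-sonorant], [-labial]: /θ/ (voiceless dental fricative), /dʒ/ (voiced postalveolar affricate), /ʐ/ (voiced retroflex fricative), /t/ (voiceless alveolar stop), /ɖ/ (voiced retroflex stop), /ɟ/ (voiced palatal stop), among others, satisfy every feature; every other segment in the inventory fails at least one.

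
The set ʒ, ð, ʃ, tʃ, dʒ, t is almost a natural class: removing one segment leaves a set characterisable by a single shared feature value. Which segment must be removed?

t

[distributed] groups all but one: /ʃ, ʒ, dʒ, ð, tʃ/ share [+distributed] while /t/ (voiceless alveolar stop) alone is [−distributed]. Removing any other segment would not leave a single-feature class that excludes it.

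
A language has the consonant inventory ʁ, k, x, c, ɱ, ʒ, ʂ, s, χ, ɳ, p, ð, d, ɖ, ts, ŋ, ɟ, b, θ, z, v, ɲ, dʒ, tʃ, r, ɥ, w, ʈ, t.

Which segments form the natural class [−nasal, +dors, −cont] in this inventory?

Eliminate segments failing any feature: /ʁ, x, χ, ɥ, w/ are [+continuant]; /ɱ, ɳ, ŋ, ɲ/ are [+nasal]; /ʒ, ʂ, s, p, ð, d, ɖ, ts, b, θ, z, v, dʒ, tʃ, r, ʈ, t/ are [−dorsal]. The remaining /k, c, ɟ/ satisfy [−nasal], [+dorsal], [−continuant].

k, c, ɟ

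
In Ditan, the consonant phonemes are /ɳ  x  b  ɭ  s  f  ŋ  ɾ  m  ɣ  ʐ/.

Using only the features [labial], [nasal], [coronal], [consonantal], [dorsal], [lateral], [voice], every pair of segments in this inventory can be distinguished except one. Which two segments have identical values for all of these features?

Both /ɾ/ and /ʐ/ are [-labial], [-nasal], [+coronal], [+consonantal], [-dorsal], [-lateral], [+voice]. Since the list omits [sonorant], [strident] and [anterior] — which do distinguish the alveolar tap from the voiced retroflex fricative — this pair collapses; all other pairs remain distinct.

ɾ, ʐ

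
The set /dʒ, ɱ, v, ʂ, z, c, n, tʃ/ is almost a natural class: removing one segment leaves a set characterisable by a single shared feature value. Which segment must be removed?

[dorsal] groups all but one: /z, v, dʒ, n, ʂ, ɱ, tʃ/ share [-dorsal] while /c/ (voiceless palatal stop) alone is [+dorsal]. Removing any other segment would not leave a single-feature class that excludes it.

c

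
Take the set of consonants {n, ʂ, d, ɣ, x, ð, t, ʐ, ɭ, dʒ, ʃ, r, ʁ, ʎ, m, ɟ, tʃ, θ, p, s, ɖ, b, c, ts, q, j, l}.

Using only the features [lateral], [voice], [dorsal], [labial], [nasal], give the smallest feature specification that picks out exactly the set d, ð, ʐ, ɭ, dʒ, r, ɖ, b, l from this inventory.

The class [+voice], [−nasal], [−dorsal] has exactly /d, ð, ʐ, ɭ, dʒ, r, ɖ, b, l/ as its extension in this inventory. No smaller conjunction from the listed features achieves this: [−nasal, −dorsal] alone would also admit /ʂ, t, ʃ, tʃ, …/; [+voice, −dorsal] alone would also admit /n, m/; [+voice, −nasal] alone would also admit /ɣ, ʁ, ʎ, ɟ, …/; and checking the remaining two-feature bundles turns up none with this extension.

[+voice, −nasal, −dorsal]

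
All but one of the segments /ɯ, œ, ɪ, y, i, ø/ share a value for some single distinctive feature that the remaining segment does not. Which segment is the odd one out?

ɯ

The remaining segments after removing /ɯ/ share [-back]; /ɯ/ (high back unrounded vowel) is [+back]. For every other candidate removal, the leftover set fails to share any single feature value that the removed segment lacks.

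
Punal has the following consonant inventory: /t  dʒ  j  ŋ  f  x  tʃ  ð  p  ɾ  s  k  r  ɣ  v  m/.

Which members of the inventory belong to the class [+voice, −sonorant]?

dʒ, ð, ɣ, v

The [+voice] segments are /dʒ, j, ŋ, ð, ɾ, r, ɣ, v, m/.
Then [−sonorant] leaves /dʒ, ð, ɣ, v/.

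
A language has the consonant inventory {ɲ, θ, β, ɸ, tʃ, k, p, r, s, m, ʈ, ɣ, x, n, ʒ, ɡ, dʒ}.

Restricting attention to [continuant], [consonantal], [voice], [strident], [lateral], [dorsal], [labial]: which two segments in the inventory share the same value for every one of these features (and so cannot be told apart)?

ɡ, ɲ

/ɡ/ (voiced velar stop) and /ɲ/ (palatal nasal) are both [-continuant], [+consonantal], [+voice], [-strident], [-lateral], [+dorsal], [-labial], so none of the listed features separates them. (They do differ in [sonorant], [nasal] and [back], which are not among the given features.) Every other pair in the inventory differs on at least one listed feature.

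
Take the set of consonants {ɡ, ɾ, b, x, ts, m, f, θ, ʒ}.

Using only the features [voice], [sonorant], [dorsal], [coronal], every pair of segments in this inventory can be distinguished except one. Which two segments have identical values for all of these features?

Both /ts/ and /θ/ are [−voice], [−sonorant], [−dorsal], [+coronal]. Since the list omits [continuant], [strident] and [distributed] — which do distinguish the voiceless alveolar affricate from the voiceless dental fricative — this pair collapses; all other pairs remain distinct.

ts, θ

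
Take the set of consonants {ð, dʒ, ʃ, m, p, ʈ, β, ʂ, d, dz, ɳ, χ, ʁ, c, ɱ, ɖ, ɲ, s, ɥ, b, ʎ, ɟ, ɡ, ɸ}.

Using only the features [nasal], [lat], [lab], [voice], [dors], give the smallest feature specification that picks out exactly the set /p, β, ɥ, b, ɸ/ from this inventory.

[−nasal, +lab]

The class [−nasal], [+labial] has exactly /p, β, ɥ, b, ɸ/ as its extension in this inventory. No smaller conjunction from the listed features achieves this: [+labial] alone would also admit /m, ɱ/; [−nasal] alone would also admit /ð, dʒ, ʃ, ʈ, …/; and checking the remaining single features turns up none with this extension.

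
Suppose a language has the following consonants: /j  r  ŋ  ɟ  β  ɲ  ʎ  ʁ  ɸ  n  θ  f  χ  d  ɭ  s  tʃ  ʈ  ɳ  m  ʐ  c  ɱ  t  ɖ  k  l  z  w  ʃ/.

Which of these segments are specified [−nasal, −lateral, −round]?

Eliminate segments failing any feature: /ŋ, ɲ, n, ɳ, m, ɱ/ are [+nasal]; /ʎ, ɭ, l/ are [+lateral]; /w/ is [+round]. The remaining /j, r, ɟ, β, ʁ, ɸ, θ, f, χ, d, s, tʃ, ʈ, ʐ, c, t, ɖ, k, z, ʃ/ satisfy [−nasal], [−lateral], [−round].

j, r, ɟ, β, ʁ, ɸ, θ, f, χ, d, s, tʃ, ʈ, ʐ, c, t, ɖ, k, z, ʃ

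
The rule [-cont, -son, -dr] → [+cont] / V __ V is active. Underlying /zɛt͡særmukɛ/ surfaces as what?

Only /k/ occurs between two vowels (/u/ __ /ɛ/) and matches the structural description. It is a voiceless velar stop, so [-cont, -son, -dr] holds; changing it to [+continuant] with all other features held fixed yields /x/ (voiceless velar fricative). No other segment meets both the structural description and the environment, so the output is [zɛt͡særmuxɛ].

[zɛt͡særmuxɛ]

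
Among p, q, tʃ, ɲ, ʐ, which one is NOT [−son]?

/ɲ/ is the palatal nasal, which is [+sonorant]; the rest — /q, p, ʐ, tʃ/ — are [−sonorant].

ɲ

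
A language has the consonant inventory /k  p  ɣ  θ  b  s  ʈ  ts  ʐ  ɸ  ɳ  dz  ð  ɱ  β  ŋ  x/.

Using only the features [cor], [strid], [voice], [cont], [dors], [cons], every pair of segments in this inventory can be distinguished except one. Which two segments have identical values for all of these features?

b, ɱ

Both /b/ and /ɱ/ are [−coronal], [−strident], [+voice], [−continuant], [−dorsal], [+consonantal]. Since the list omits [sonorant] and [nasal] — which do distinguish the voiced bilabial stop from the labiodental nasal — this pair collapses; all other pairs remain distinct.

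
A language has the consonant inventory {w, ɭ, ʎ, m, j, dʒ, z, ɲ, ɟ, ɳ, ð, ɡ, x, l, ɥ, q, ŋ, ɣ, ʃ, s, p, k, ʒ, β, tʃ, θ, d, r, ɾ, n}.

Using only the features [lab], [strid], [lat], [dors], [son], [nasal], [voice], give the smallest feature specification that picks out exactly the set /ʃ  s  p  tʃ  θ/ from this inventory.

Every target segment is [-voice], [-dorsal]; each remaining inventory member fails at least one of these. Each conjunct is needed — [-dorsal] alone would also admit /ɭ, m, dʒ, z, …/; [-voice] alone would also admit /x, q, k/ — and no other single listed feature has exactly this extension, so two is the minimum.

[-voice, -dors]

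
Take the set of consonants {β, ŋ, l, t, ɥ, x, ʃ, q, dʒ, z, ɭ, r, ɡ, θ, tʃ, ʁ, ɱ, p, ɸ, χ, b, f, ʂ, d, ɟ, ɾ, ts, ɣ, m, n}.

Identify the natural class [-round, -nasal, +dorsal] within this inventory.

Among the inventory, the [-round] segments are /β, ŋ, l, t, x, ʃ, q, dʒ, z, ɭ, r, ɡ, θ, tʃ, ʁ, ɱ, p, ɸ, χ, b, f, ʂ, d, ɟ, ɾ, ts, ɣ, m, n/.
Intersecting with [-nasal] gives /β, l, t, x, ʃ, q, dʒ, z, ɭ, r, ɡ, θ, tʃ, ʁ, p, ɸ, χ, b, f, ʂ, d, ɟ, ɾ, ts, ɣ/.
Of those, [+dorsal] leaves /x, q, ɡ, ʁ, χ, ɟ, ɣ/.

x, q, ɡ, ʁ, χ, ɟ, ɣ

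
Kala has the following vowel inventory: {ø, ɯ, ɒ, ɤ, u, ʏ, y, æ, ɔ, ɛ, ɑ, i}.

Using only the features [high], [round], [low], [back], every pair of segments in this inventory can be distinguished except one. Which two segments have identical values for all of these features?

Both /y/ and /ʏ/ are [+high], [+round], [−low], [−back]. Since the list omits [tense] — which does distinguish the high front rounded tense vowel from the high front rounded lax vowel — this pair collapses; all other pairs remain distinct.

y, ʏ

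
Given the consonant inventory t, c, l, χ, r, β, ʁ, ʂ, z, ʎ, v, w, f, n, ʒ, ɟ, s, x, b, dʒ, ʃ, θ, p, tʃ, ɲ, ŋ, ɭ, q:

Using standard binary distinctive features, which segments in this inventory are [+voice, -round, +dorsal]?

Eliminate segments failing any feature: /t, c, χ, ʂ, f, s, x, ʃ, θ, p, tʃ, q/ are [-voice]; /l, r, β, z, v, n, ʒ, b, dʒ, ɭ/ are [-dorsal]; /w/ is [+round]. The remaining /ʁ, ʎ, ɟ, ɲ, ŋ/ satisfy [+voice], [-round], [+dorsal].

ʁ, ʎ, ɟ, ɲ, ŋ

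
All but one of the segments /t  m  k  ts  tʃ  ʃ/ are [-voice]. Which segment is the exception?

/t, k, tʃ, ʃ, ts/ are all [-voice]; /m/ (bilabial nasal) is [+voice].

m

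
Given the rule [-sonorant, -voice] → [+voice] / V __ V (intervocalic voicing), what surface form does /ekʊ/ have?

[eɡʊ]

/k/ satisfies [-sonorant, -voice] and sits in V __ V. The [+voice] counterpart of the voiceless velar stop is /ɡ/. Other segments in /ekʊ/ either fail the structural description or are not in the environment, so the surface form is [eɡʊ].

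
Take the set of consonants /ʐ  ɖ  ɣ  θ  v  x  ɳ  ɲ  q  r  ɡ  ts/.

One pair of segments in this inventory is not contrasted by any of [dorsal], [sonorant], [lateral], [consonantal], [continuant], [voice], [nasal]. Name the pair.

Both /v/ and /ʐ/ are [−dorsal], [−sonorant], [−lateral], [+consonantal], [+continuant], [+voice], [−nasal]. Since the list omits [labial] and [coronal] — which do distinguish the voiced labiodental fricative from the voiced retroflex fricative — this pair collapses; all other pairs remain distinct.

v, ʐ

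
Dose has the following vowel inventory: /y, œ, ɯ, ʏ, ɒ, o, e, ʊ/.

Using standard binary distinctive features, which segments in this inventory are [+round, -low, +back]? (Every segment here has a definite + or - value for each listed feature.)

Checking each segment against [+round], [-low], [+back]: /o/ (mid back rounded tense vowel), /ʊ/ (high back rounded lax vowel) satisfy every feature; every other segment in the inventory fails at least one.

o, ʊ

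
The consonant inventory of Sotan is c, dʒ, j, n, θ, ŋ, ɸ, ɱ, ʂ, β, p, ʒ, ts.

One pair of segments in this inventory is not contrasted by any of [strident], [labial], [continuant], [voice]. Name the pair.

n, ŋ

Both /n/ and /ŋ/ are [-strident], [-labial], [-continuant], [+voice]. Since the list omits [coronal] and [dorsal] — which do distinguish the alveolar nasal from the velar nasal — this pair collapses; all other pairs remain distinct.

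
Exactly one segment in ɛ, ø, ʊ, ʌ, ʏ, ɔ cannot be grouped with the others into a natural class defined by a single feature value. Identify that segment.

ø

The remaining segments after removing /ø/ share [−tense]; /ø/ (mid front rounded tense vowel) is [+tense]. For every other candidate removal, the leftover set fails to share any single feature value that the removed segment lacks.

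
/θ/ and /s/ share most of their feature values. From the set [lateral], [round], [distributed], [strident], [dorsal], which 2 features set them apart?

/θ/ (voiceless dental fricative) and /s/ (voiceless alveolar fricative) agree on [-lateral], [-round], [-dorsal]. They differ on [strident] (/θ/ [-], /s/ [+]), [distributed] (/θ/ [+], /s/ [-]).

[strident], [distributed]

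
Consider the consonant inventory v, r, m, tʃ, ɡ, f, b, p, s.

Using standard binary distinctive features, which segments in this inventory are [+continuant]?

v, r, f, s

The [+continuant] segments here are /v, r, f, s/; the remaining /m, tʃ, ɡ, b, p/ are [−continuant].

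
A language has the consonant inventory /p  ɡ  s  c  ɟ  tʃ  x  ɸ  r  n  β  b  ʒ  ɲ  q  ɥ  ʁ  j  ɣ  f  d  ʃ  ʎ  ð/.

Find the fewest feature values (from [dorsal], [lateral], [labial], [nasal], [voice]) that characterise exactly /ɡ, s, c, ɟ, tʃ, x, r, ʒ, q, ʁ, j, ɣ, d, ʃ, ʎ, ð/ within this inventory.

/ɡ, s, c, ɟ, tʃ, x, r, ʒ, q, ʁ, j, ɣ, d, ʃ, ʎ, ð/ are all [−nasal], [−labial], and no other segment in the inventory matches both values. Dropping any one of them over-generates: [−labial] alone would also admit /n, ɲ/; [−nasal] alone would also admit /p, ɸ, β, b, …/. No other single listed feature picks out exactly this set either, so fewer than two features will not do.

[−nasal, −labial]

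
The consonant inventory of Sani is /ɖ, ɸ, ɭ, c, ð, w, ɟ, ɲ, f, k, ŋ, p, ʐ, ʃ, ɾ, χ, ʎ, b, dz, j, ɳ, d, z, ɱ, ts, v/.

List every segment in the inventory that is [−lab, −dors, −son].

ɖ, ð, ʐ, ʃ, dz, d, z, ts

Checking each segment against [−labial], [−dorsal], [−sonorant]: /ɖ/ (voiced retroflex stop), /ð/ (voiced dental fricative), /ʐ/ (voiced retroflex fricative), /ʃ/ (voiceless postalveolar fricative), /dz/ (voiced alveolar affricate), /d/ (voiced alveolar stop), among others, satisfy every feature; every other segment in the inventory fails at least one.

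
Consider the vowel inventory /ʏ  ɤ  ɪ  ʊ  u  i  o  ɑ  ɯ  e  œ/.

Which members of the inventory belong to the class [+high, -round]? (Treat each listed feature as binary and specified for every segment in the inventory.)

ɪ, i, ɯ

Eliminate segments failing any feature: /ʏ, ʊ, u/ are [+round]; /ɤ, o, ɑ, e, œ/ are [-high]. The remaining /ɪ, i, ɯ/ satisfy [+high], [-round].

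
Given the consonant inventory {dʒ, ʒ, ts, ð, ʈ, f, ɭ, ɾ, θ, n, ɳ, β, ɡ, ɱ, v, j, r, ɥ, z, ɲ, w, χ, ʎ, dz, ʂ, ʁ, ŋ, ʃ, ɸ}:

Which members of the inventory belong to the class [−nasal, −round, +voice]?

dʒ, ʒ, ð, ɭ, ɾ, β, ɡ, v, j, r, z, ʎ, dz, ʁ

Among the inventory, the [−nasal] segments are /dʒ, ʒ, ts, ð, ʈ, f, ɭ, ɾ, θ, β, ɡ, v, j, r, ɥ, z, w, χ, ʎ, dz, ʂ, ʁ, ʃ, ɸ/.
Within that set, [−round] gives /dʒ, ʒ, ts, ð, ʈ, f, ɭ, ɾ, θ, β, ɡ, v, j, r, z, χ, ʎ, dz, ʂ, ʁ, ʃ, ɸ/.
Among these, [+voice] leaves /dʒ, ʒ, ð, ɭ, ɾ, β, ɡ, v, j, r, z, ʎ, dz, ʁ/.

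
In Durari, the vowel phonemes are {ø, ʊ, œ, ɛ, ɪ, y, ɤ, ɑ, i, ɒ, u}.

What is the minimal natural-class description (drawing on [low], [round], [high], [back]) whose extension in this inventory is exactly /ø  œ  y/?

[−back, +round]

/ø, œ, y/ are all [−back], [+round], and no other segment in the inventory matches both values. Dropping any one of them over-generates: [+round] alone would also admit /ʊ, ɒ, u/; [−back] alone would also admit /ɛ, ɪ, i/. No other single listed feature picks out exactly this set either, so fewer than two features will not do.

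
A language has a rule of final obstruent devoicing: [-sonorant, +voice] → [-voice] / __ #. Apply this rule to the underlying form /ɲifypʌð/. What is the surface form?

[ɲifypʌθ]

Only the final segment /ð/ is both word-final and matches the structural description. It is a voiced dental fricative, so [-sonorant, +voice] holds; changing it to [-voice] with all other features held fixed yields /θ/ (voiceless dental fricative). No other segment meets both the structural description and the environment, so the output is [ɲifypʌθ].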